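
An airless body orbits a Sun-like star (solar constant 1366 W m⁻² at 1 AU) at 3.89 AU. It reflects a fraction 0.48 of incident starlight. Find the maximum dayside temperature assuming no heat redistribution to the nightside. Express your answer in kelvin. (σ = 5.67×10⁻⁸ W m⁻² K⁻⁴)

T_ss ≈ 170 K

Flux at 3.89 AU: S = 1366/3.89² = 90.3 W m⁻².
With no redistribution each surface element balances locally: S(1−A) = σT⁴.
T = [90.3 × 0.52 / 5.67×10⁻⁸]^(1/4) = (8.28×10⁸)^(1/4) = 170 K.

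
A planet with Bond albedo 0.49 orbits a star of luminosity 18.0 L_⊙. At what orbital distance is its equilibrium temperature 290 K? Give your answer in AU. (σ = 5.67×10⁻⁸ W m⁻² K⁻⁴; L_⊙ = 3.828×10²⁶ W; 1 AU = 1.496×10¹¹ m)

d ≈ 2.79 AU

L = 18.0 × 3.828×10²⁶ = 6.89×10²⁷ W.
From T_eq⁴ = L(1−A)/(16πσd²): d = √[L(1−A)/(16πσT_eq⁴)].
d = √[6.89×10²⁷ × 0.51 / (16π × 5.67×10⁻⁸ × (290)⁴)] = 4.18×10¹¹ m = 2.79 AU.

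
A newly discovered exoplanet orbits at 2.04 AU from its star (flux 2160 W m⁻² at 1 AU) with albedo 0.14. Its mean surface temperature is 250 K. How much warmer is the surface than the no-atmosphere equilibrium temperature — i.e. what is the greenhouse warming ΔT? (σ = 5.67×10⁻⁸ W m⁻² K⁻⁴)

S = 2160/2.04² = 519.0 W m⁻².
T_eq = [S(1−A)/(4σ)]^(1/4) = [519.0×0.86/(4×5.67×10⁻⁸)]^(1/4) = 210.6 K.
ΔT = T_surf − T_eq = 250 − 210.6.

ΔT ≈ 39.4 K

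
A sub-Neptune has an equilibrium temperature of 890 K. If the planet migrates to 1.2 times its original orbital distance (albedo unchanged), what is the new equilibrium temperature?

T_eq ∝ L^(1/4) · d^(−1/2).
T′ = 890 / 1.2^(1/2) = 812 K.

T_eq ≈ 812 K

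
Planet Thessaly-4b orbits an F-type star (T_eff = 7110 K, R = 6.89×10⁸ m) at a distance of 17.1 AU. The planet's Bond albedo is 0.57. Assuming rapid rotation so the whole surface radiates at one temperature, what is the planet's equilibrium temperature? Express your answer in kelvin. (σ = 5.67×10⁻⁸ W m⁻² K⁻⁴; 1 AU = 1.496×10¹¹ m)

d = 17.1 AU = 2.56×10¹² m.
L = 4πR_⋆²σT_⋆⁴ = 4π(6.89×10⁸)² × 5.67×10⁻⁸ × (7110)⁴ = 8.64×10²⁶ W.
S = L/(4πd²) = 10.5 W m⁻².
Energy balance: absorbed = emitted ⇒ πR²·S(1−A) = 4πR²·σT_eq⁴, so T_eq⁴ = S(1−A)/(4σ).
T_eq = [10.5 × 0.43 / (4 × 5.67×10⁻⁸)]^(1/4) = (1.99×10⁷)^(1/4) = 66.8 K.

T_eq ≈ 66.8 K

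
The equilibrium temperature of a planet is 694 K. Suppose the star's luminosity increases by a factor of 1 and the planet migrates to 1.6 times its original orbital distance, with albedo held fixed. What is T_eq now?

T_eq ∝ L^(1/4) · d^(−1/2).
T′ = 694 × 1^(1/4) / 1.6^(1/2) = 549 K.

T_eq ≈ 549 K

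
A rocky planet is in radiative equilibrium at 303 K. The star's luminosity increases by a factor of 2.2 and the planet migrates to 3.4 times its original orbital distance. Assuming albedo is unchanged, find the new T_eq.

T_eq ≈ 200 K

T_eq ∝ L^(1/4) · d^(−1/2).
T′ = 303 × 2.2^(1/4) / 3.4^(1/2) = 200 K.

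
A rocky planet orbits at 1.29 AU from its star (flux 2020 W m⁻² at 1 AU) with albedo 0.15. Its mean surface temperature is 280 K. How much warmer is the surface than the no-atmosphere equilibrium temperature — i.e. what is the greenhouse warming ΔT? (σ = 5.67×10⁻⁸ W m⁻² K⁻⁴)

S = 2020/1.29² = 1214 W m⁻².
T_eq = [S(1−A)/(4σ)]^(1/4) = [1214×0.85/(4×5.67×10⁻⁸)]^(1/4) = 259.7 K.
ΔT = T_surf − T_eq = 280 − 259.7.

ΔT ≈ 20.3 K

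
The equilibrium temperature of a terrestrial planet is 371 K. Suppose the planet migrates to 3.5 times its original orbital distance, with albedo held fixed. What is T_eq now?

T_eq ≈ 198 K

T_eq ∝ L^(1/4) · d^(−1/2).
T′ = 371 / 3.5^(1/2) = 198 K.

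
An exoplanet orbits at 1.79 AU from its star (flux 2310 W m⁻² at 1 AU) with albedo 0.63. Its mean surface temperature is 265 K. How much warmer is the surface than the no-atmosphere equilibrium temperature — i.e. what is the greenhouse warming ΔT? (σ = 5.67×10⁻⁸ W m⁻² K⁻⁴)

ΔT ≈ 79.8 K

S = 2310/1.79² = 721.0 W m⁻².
T_eq = [S(1−A)/(4σ)]^(1/4) = [721.0×0.37/(4×5.67×10⁻⁸)]^(1/4) = 185.2 K.
ΔT = T_surf − T_eq = 265 − 185.2.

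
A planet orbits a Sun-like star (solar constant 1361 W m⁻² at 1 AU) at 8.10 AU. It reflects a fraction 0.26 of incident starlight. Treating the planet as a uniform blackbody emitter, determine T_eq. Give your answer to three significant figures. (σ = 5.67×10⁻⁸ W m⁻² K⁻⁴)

T_eq ≈ 90.7 K

Flux at 8.10 AU: S = 1361/8.10² = 20.7 W m⁻².
Energy balance: absorbed = emitted ⇒ πR²·S(1−A) = 4πR²·σT_eq⁴, so T_eq⁴ = S(1−A)/(4σ).
T_eq = [20.7 × 0.74 / (4 × 5.67×10⁻⁸)]^(1/4) = (6.77×10⁷)^(1/4) = 90.7 K.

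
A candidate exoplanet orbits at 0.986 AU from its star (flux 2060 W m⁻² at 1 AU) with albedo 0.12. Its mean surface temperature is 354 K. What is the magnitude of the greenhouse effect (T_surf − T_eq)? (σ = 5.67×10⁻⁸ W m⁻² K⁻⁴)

ΔT ≈ 52.9 K

S = 2060/0.986² = 2119 W m⁻².
T_eq = [S(1−A)/(4σ)]^(1/4) = [2119×0.88/(4×5.67×10⁻⁸)]^(1/4) = 301.1 K.
ΔT = T_surf − T_eq = 354 − 301.1.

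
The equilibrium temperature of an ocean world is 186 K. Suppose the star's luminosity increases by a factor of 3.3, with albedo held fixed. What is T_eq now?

T_eq ∝ L^(1/4) · d^(−1/2).
T′ = 186 × 3.3^(1/4) = 251 K.

T_eq ≈ 251 K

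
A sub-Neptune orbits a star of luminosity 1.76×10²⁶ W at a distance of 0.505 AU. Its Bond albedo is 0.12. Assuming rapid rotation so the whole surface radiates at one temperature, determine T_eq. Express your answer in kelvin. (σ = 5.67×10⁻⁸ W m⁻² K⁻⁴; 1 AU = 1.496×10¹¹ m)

d = 0.505 AU = 7.55×10¹⁰ m.
Flux: S = L/(4πd²) = 1.76×10²⁶/(4π×(7.55×10¹⁰)²) = 2450 W m⁻².
Energy balance: absorbed = emitted ⇒ πR²·S(1−A) = 4πR²·σT_eq⁴, so T_eq⁴ = S(1−A)/(4σ).
T_eq = [2450 × 0.88 / (4 × 5.67×10⁻⁸)]^(1/4) = (9.52×10⁹)^(1/4) = 312 K.

T_eq ≈ 312 K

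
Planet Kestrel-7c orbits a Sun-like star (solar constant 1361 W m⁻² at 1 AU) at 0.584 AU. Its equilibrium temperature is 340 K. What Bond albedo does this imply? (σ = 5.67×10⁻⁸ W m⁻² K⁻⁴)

A ≈ 0.24

Flux at 0.584 AU: S = 1361/0.584² = 3990 W m⁻².
From T_eq⁴ = S(1−A)/(4σ): 1−A = 4σT_eq⁴/S.
1−A = 4 × 5.67×10⁻⁸ × (340)⁴ / 3990 = 0.759.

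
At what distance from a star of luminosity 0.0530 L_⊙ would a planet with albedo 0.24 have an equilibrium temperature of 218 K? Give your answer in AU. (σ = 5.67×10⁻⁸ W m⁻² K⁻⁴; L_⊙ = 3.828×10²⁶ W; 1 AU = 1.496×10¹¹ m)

d ≈ 0.327 AU

L = 0.0530 × 3.828×10²⁶ = 2.03×10²⁵ W.
From T_eq⁴ = L(1−A)/(16πσd²): d = √[L(1−A)/(16πσT_eq⁴)].
d = √[2.03×10²⁵ × 0.76 / (16π × 5.67×10⁻⁸ × (218)⁴)] = 4.89×10¹⁰ m = 0.327 AU.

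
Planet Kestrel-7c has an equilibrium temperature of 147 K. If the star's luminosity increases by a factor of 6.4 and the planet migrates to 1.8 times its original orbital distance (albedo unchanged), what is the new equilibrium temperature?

T_eq ∝ L^(1/4) · d^(−1/2).
T′ = 147 × 6.4^(1/4) / 1.8^(1/2) = 174 K.

T_eq ≈ 174 K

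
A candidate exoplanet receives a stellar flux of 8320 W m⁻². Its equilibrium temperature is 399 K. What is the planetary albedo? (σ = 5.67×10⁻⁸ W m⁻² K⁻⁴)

A ≈ 0.31

From T_eq⁴ = S(1−A)/(4σ): 1−A = 4σT_eq⁴/S.
1−A = 4 × 5.67×10⁻⁸ × (399)⁴ / 8320 = 0.691.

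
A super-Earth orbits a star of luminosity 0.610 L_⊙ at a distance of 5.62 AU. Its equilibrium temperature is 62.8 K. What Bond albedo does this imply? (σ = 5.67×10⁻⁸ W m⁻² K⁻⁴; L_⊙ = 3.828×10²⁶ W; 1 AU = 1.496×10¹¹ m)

d = 5.62 AU = 8.41×10¹¹ m.
L = 0.610 × 3.828×10²⁶ = 2.34×10²⁶ W.
Flux: S = L/(4πd²) = 2.34×10²⁶/(4π×(8.41×10¹¹)²) = 26.3 W m⁻².
From T_eq⁴ = S(1−A)/(4σ): 1−A = 4σT_eq⁴/S.
1−A = 4 × 5.67×10⁻⁸ × (62.8)⁴ / 26.3 = 0.134.

A ≈ 0.87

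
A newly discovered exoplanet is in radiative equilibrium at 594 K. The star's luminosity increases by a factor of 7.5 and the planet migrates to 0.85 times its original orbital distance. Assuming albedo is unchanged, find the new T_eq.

T_eq ≈ 1070 K

T_eq ∝ L^(1/4) · d^(−1/2).
T′ = 594 × 7.5^(1/4) / 0.85^(1/2) = 1070 K.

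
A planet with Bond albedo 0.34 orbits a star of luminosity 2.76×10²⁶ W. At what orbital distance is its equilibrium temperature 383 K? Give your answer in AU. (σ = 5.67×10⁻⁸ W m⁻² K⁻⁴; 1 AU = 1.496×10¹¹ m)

d ≈ 0.364 AU

From T_eq⁴ = L(1−A)/(16πσd²): d = √[L(1−A)/(16πσT_eq⁴)].
d = √[2.76×10²⁶ × 0.66 / (16π × 5.67×10⁻⁸ × (383)⁴)] = 5.45×10¹⁰ m = 0.364 AU.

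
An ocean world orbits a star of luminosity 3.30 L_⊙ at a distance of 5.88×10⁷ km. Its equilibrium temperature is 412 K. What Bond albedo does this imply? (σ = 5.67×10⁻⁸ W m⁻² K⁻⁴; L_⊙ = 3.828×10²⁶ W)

d = 5.88×10⁷ km = 5.88×10¹⁰ m.
L = 3.30 × 3.828×10²⁶ = 1.26×10²⁷ W.
Flux: S = L/(4πd²) = 1.26×10²⁷/(4π×(5.88×10¹⁰)²) = 2.91×10⁴ W m⁻².
From T_eq⁴ = S(1−A)/(4σ): 1−A = 4σT_eq⁴/S.
1−A = 4 × 5.67×10⁻⁸ × (412)⁴ / 2.91×10⁴ = 0.225.

A ≈ 0.78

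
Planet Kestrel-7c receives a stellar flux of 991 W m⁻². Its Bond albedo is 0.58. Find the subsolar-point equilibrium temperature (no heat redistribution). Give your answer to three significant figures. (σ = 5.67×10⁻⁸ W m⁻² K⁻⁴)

T_ss ≈ 293 K

At the subsolar point the surface absorbs S(1−A) and emits σT⁴ per unit area — no factor of 4, since only the local patch is in balance.
T = [991 × 0.42 / 5.67×10⁻⁸]^(1/4) = (7.34×10⁹)^(1/4) = 293 K.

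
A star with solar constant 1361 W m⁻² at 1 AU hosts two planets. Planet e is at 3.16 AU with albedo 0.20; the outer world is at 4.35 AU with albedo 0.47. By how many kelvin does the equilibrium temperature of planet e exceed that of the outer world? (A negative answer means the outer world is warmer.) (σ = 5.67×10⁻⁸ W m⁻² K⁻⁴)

T_eq = [S₀(1−A)/(4σd²)]^(1/4), so T ∝ (1−A)^(1/4) / √d.
T₁ = [1361×0.80/(4×5.67×10⁻⁸×3.16²)]^(1/4) = 148.08 K.
T₂ = [1361×0.53/(4×5.67×10⁻⁸×4.35²)]^(1/4) = 113.86 K.

ΔT ≈ 34.2 K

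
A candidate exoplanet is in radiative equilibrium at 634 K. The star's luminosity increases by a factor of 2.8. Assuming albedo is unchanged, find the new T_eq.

T_eq ∝ L^(1/4) · d^(−1/2).
T′ = 634 × 2.8^(1/4) = 820 K.

T_eq ≈ 820 K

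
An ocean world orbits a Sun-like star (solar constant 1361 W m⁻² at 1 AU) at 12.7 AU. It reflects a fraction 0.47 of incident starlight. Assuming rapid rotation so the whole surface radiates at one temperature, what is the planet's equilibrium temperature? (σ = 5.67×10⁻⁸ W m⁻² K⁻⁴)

T_eq ≈ 66.6 K

Flux at 12.7 AU: S = 1361/12.7² = 8.44 W m⁻².
Energy balance: absorbed = emitted ⇒ πR²·S(1−A) = 4πR²·σT_eq⁴, so T_eq⁴ = S(1−A)/(4σ).
T_eq = [8.44 × 0.53 / (4 × 5.67×10⁻⁸)]^(1/4) = (1.97×10⁷)^(1/4) = 66.6 K.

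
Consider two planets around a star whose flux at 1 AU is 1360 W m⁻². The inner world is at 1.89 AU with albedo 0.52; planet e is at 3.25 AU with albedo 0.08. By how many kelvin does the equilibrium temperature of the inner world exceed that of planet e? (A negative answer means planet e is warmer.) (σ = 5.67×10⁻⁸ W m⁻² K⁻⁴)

T_eq = [S₀(1−A)/(4σd²)]^(1/4), so T ∝ (1−A)^(1/4) / √d.
T₁ = [1360×0.48/(4×5.67×10⁻⁸×1.89²)]^(1/4) = 168.48 K.
T₂ = [1360×0.92/(4×5.67×10⁻⁸×3.25²)]^(1/4) = 151.17 K.

ΔT ≈ 17.3 K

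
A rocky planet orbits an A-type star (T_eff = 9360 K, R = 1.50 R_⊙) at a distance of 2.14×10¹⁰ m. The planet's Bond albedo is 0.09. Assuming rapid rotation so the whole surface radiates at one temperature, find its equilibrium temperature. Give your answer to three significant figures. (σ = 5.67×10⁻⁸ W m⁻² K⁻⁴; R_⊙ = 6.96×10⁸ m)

T_eq ≈ 1430 K

R_⋆ = 1.50 × 6.96×10⁸ = 1.04×10⁹ m.
L = 4πR_⋆²σT_⋆⁴ = 4π(1.04×10⁹)² × 5.67×10⁻⁸ × (9360)⁴ = 5.96×10²⁷ W.
S = L/(4πd²) = 1.04×10⁶ W m⁻².
Energy balance: absorbed = emitted ⇒ πR²·S(1−A) = 4πR²·σT_eq⁴, so T_eq⁴ = S(1−A)/(4σ).
T_eq = [1.04×10⁶ × 0.91 / (4 × 5.67×10⁻⁸)]^(1/4) = (4.16×10¹²)^(1/4) = 1430 K.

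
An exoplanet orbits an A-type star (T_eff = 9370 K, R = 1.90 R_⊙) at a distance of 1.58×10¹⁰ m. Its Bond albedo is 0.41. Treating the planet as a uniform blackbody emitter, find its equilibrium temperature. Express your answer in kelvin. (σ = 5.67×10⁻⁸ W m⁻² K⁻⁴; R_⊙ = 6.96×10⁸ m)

R_⋆ = 1.90 × 6.96×10⁸ = 1.32×10⁹ m.
L = 4πR_⋆²σT_⋆⁴ = 4π(1.32×10⁹)² × 5.67×10⁻⁸ × (9370)⁴ = 9.60×10²⁷ W.
S = L/(4πd²) = 3.06×10⁶ W m⁻².
Energy balance: absorbed = emitted ⇒ πR²·S(1−A) = 4πR²·σT_eq⁴, so T_eq⁴ = S(1−A)/(4σ).
T_eq = [3.06×10⁶ × 0.59 / (4 × 5.67×10⁻⁸)]^(1/4) = (7.96×10¹²)^(1/4) = 1680 K.

T_eq ≈ 1680 K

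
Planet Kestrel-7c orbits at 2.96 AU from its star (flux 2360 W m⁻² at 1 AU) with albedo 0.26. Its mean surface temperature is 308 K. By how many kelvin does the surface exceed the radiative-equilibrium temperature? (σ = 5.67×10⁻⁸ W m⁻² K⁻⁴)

ΔT ≈ 135.8 K

S = 2360/2.96² = 269.4 W m⁻².
T_eq = [S(1−A)/(4σ)]^(1/4) = [269.4×0.74/(4×5.67×10⁻⁸)]^(1/4) = 172.2 K.
ΔT = T_surf − T_eq = 308 − 172.2.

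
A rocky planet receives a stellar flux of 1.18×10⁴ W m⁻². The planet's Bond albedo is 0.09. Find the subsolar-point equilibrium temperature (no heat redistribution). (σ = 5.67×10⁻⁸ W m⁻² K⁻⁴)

T_ss ≈ 660 K

At the subsolar point the surface absorbs S(1−A) and emits σT⁴ per unit area — no factor of 4, since only the local patch is in balance.
T = [1.18×10⁴ × 0.91 / 5.67×10⁻⁸]^(1/4) = (1.89×10¹¹)^(1/4) = 660 K.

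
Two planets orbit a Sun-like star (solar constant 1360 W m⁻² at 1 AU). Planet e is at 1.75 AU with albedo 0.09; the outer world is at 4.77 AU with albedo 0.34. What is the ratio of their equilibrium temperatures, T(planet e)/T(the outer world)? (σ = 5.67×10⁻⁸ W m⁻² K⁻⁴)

T₁/T₂ ≈ 1.789

T_eq = [S₀(1−A)/(4σd²)]^(1/4), so T ∝ (1−A)^(1/4) / √d.
T₁ = [1360×0.91/(4×5.67×10⁻⁸×1.75²)]^(1/4) = 205.45 K.
T₂ = [1360×0.66/(4×5.67×10⁻⁸×4.77²)]^(1/4) = 114.84 K.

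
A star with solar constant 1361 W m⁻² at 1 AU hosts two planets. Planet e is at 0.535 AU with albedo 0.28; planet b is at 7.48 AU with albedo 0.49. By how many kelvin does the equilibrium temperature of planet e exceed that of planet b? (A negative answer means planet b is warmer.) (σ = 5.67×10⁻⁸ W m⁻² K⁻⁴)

ΔT ≈ 264.5 K

T_eq = [S₀(1−A)/(4σd²)]^(1/4), so T ∝ (1−A)^(1/4) / √d.
T₁ = [1361×0.72/(4×5.67×10⁻⁸×0.535²)]^(1/4) = 350.52 K.
T₂ = [1361×0.51/(4×5.67×10⁻⁸×7.48²)]^(1/4) = 86.00 K.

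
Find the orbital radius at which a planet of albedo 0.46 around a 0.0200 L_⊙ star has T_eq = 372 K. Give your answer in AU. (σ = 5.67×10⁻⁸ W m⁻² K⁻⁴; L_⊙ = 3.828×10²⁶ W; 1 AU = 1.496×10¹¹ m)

L = 0.0200 × 3.828×10²⁶ = 7.66×10²⁴ W.
From T_eq⁴ = L(1−A)/(16πσd²): d = √[L(1−A)/(16πσT_eq⁴)].
d = √[7.66×10²⁴ × 0.54 / (16π × 5.67×10⁻⁸ × (372)⁴)] = 8.70×10⁹ m = 0.0582 AU.

d ≈ 0.0582 AU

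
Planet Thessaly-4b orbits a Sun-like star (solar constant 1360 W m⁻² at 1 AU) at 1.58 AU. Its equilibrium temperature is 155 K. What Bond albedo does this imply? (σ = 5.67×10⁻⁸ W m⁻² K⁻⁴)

A ≈ 0.76

Flux at 1.58 AU: S = 1360/1.58² = 545 W m⁻².
From T_eq⁴ = S(1−A)/(4σ): 1−A = 4σT_eq⁴/S.
1−A = 4 × 5.67×10⁻⁸ × (155)⁴ / 545 = 0.240.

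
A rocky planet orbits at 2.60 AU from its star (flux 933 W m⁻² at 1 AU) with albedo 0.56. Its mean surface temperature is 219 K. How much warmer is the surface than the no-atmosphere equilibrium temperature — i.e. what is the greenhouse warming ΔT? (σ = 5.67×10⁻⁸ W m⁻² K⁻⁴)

S = 933/2.60² = 138.0 W m⁻².
T_eq = [S(1−A)/(4σ)]^(1/4) = [138.0×0.44/(4×5.67×10⁻⁸)]^(1/4) = 127.9 K.
ΔT = T_surf − T_eq = 219 − 127.9.

ΔT ≈ 91.1 K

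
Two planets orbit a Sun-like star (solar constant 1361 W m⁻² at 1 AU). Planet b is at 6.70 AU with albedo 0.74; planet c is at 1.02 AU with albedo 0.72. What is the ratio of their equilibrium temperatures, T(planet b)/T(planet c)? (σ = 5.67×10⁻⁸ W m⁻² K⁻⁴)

T₁/T₂ ≈ 0.383

T_eq = [S₀(1−A)/(4σd²)]^(1/4), so T ∝ (1−A)^(1/4) / √d.
T₁ = [1361×0.26/(4×5.67×10⁻⁸×6.70²)]^(1/4) = 76.78 K.
T₂ = [1361×0.28/(4×5.67×10⁻⁸×1.02²)]^(1/4) = 200.47 K.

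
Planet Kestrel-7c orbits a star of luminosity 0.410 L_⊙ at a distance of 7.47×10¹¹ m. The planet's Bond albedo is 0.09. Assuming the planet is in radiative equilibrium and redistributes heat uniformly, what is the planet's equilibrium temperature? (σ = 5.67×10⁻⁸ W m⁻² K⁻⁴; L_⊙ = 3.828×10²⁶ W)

L = 0.410 × 3.828×10²⁶ = 1.57×10²⁶ W.
Flux: S = L/(4πd²) = 1.57×10²⁶/(4π×(7.47×10¹¹)²) = 22.4 W m⁻².
Energy balance: absorbed = emitted ⇒ πR²·S(1−A) = 4πR²·σT_eq⁴, so T_eq⁴ = S(1−A)/(4σ).
T_eq = [22.4 × 0.91 / (4 × 5.67×10⁻⁸)]^(1/4) = (8.98×10⁷)^(1/4) = 97.3 K.

T_eq ≈ 97.3 K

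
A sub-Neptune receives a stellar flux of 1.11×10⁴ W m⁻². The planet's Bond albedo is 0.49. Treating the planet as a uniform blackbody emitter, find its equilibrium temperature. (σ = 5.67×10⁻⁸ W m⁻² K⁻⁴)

Energy balance: absorbed = emitted ⇒ πR²·S(1−A) = 4πR²·σT_eq⁴, so T_eq⁴ = S(1−A)/(4σ).
T_eq = [1.11×10⁴ × 0.51 / (4 × 5.67×10⁻⁸)]^(1/4) = (2.50×10¹⁰)^(1/4) = 397 K.

T_eq ≈ 397 K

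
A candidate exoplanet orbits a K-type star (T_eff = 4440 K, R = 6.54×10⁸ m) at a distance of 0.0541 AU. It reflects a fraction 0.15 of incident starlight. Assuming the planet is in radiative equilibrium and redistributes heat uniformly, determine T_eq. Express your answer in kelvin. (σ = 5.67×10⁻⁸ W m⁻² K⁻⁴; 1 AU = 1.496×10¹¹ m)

d = 0.0541 AU = 8.09×10⁹ m.
L = 4πR_⋆²σT_⋆⁴ = 4π(6.54×10⁸)² × 5.67×10⁻⁸ × (4440)⁴ = 1.18×10²⁶ W.
S = L/(4πd²) = 1.44×10⁵ W m⁻².
Energy balance: absorbed = emitted ⇒ πR²·S(1−A) = 4πR²·σT_eq⁴, so T_eq⁴ = S(1−A)/(4σ).
T_eq = [1.44×10⁵ × 0.85 / (4 × 5.67×10⁻⁸)]^(1/4) = (5.39×10¹¹)^(1/4) = 857 K.

T_eq ≈ 857 K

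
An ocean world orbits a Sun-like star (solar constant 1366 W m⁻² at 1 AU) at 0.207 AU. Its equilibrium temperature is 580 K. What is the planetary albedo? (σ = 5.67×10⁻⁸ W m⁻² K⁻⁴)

A ≈ 0.19

Flux at 0.207 AU: S = 1366/0.207² = 3.19×10⁴ W m⁻².
From T_eq⁴ = S(1−A)/(4σ): 1−A = 4σT_eq⁴/S.
1−A = 4 × 5.67×10⁻⁸ × (580)⁴ / 3.19×10⁴ = 0.805.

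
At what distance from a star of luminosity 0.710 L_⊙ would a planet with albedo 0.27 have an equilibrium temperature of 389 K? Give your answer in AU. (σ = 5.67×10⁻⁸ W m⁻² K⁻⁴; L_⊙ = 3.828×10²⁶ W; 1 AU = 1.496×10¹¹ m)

d ≈ 0.369 AU

L = 0.710 × 3.828×10²⁶ = 2.72×10²⁶ W.
From T_eq⁴ = L(1−A)/(16πσd²): d = √[L(1−A)/(16πσT_eq⁴)].
d = √[2.72×10²⁶ × 0.73 / (16π × 5.67×10⁻⁸ × (389)⁴)] = 5.51×10¹⁰ m = 0.369 AU.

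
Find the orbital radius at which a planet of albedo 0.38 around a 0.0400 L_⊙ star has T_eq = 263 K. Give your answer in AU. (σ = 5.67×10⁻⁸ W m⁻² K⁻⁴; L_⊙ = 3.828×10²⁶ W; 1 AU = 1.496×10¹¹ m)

d ≈ 0.176 AU

L = 0.0400 × 3.828×10²⁶ = 1.53×10²⁵ W.
From T_eq⁴ = L(1−A)/(16πσd²): d = √[L(1−A)/(16πσT_eq⁴)].
d = √[1.53×10²⁵ × 0.62 / (16π × 5.67×10⁻⁸ × (263)⁴)] = 2.64×10¹⁰ m = 0.176 AU.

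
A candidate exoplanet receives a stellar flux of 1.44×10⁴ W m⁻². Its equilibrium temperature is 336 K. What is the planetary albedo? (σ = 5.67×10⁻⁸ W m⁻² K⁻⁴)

From T_eq⁴ = S(1−A)/(4σ): 1−A = 4σT_eq⁴/S.
1−A = 4 × 5.67×10⁻⁸ × (336)⁴ / 1.44×10⁴ = 0.201.

A ≈ 0.80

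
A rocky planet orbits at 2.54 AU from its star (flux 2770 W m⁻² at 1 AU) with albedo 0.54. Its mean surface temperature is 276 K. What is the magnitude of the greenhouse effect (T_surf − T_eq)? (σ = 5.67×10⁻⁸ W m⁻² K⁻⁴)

ΔT ≈ 104.2 K

S = 2770/2.54² = 429.4 W m⁻².
T_eq = [S(1−A)/(4σ)]^(1/4) = [429.4×0.46/(4×5.67×10⁻⁸)]^(1/4) = 171.8 K.
ΔT = T_surf − T_eq = 276 − 171.8.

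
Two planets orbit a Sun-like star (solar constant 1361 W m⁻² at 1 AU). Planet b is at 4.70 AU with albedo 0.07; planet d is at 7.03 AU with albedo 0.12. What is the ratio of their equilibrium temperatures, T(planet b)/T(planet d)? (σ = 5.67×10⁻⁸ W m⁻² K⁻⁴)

T_eq = [S₀(1−A)/(4σd²)]^(1/4), so T ∝ (1−A)^(1/4) / √d.
T₁ = [1361×0.93/(4×5.67×10⁻⁸×4.70²)]^(1/4) = 126.07 K.
T₂ = [1361×0.88/(4×5.67×10⁻⁸×7.03²)]^(1/4) = 101.67 K.

T₁/T₂ ≈ 1.240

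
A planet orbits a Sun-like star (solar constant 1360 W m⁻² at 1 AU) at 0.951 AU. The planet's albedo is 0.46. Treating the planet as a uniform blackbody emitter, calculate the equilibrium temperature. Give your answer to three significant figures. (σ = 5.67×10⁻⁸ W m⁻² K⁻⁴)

Flux at 0.951 AU: S = 1360/0.951² = 1500 W m⁻².
Energy balance: absorbed = emitted ⇒ πR²·S(1−A) = 4πR²·σT_eq⁴, so T_eq⁴ = S(1−A)/(4σ).
T_eq = [1500 × 0.54 / (4 × 5.67×10⁻⁸)]^(1/4) = (3.58×10⁹)^(1/4) = 245 K.

T_eq ≈ 245 K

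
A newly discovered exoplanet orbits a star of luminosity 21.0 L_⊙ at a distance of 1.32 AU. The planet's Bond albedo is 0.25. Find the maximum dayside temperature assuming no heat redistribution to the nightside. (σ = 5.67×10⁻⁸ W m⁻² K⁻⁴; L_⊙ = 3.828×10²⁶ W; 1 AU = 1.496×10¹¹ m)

d = 1.32 AU = 1.97×10¹¹ m.
L = 21.0 × 3.828×10²⁶ = 8.04×10²⁷ W.
Flux: S = L/(4πd²) = 8.04×10²⁷/(4π×(1.97×10¹¹)²) = 1.64×10⁴ W m⁻².
With no redistribution each surface element balances locally: S(1−A) = σT⁴.
T = [1.64×10⁴ × 0.75 / 5.67×10⁻⁸]^(1/4) = (2.17×10¹¹)^(1/4) = 683 K.

T_ss ≈ 683 K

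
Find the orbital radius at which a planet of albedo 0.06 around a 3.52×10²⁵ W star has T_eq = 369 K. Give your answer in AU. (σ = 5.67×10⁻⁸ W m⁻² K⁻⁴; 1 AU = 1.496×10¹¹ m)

d ≈ 0.167 AU

From T_eq⁴ = L(1−A)/(16πσd²): d = √[L(1−A)/(16πσT_eq⁴)].
d = √[3.52×10²⁵ × 0.94 / (16π × 5.67×10⁻⁸ × (369)⁴)] = 2.50×10¹⁰ m = 0.167 AU.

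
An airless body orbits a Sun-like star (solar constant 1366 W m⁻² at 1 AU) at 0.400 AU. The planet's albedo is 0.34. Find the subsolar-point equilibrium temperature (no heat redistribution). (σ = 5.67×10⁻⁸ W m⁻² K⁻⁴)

Flux at 0.400 AU: S = 1366/0.400² = 8540 W m⁻².
At the subsolar point the surface absorbs S(1−A) and emits σT⁴ per unit area — no factor of 4, since only the local patch is in balance.
T = [8540 × 0.66 / 5.67×10⁻⁸]^(1/4) = (9.94×10¹⁰)^(1/4) = 561 K.

T_ss ≈ 561 K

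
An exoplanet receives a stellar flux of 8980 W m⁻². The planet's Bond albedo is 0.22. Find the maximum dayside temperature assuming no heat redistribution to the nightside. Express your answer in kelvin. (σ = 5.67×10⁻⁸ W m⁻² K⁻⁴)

T_ss ≈ 593 K

With no redistribution each surface element balances locally: S(1−A) = σT⁴.
T = [8980 × 0.78 / 5.67×10⁻⁸]^(1/4) = (1.24×10¹¹)^(1/4) = 593 K.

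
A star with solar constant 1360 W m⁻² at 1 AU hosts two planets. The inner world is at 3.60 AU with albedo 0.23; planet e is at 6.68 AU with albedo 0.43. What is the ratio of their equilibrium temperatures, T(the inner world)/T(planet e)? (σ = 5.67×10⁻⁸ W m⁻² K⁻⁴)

T₁/T₂ ≈ 1.469

T_eq = [S₀(1−A)/(4σd²)]^(1/4), so T ∝ (1−A)^(1/4) / √d.
T₁ = [1360×0.77/(4×5.67×10⁻⁸×3.60²)]^(1/4) = 137.39 K.
T₂ = [1360×0.57/(4×5.67×10⁻⁸×6.68²)]^(1/4) = 93.55 K.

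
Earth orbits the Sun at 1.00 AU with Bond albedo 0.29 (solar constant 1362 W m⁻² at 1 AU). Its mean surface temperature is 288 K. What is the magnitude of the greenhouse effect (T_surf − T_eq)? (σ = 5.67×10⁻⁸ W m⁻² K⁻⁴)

S = 1362/1.00² = 1362 W m⁻².
T_eq = [S(1−A)/(4σ)]^(1/4) = [1362×0.71/(4×5.67×10⁻⁸)]^(1/4) = 255.5 K.
ΔT = T_surf − T_eq = 288 − 255.5.

ΔT ≈ 32.5 K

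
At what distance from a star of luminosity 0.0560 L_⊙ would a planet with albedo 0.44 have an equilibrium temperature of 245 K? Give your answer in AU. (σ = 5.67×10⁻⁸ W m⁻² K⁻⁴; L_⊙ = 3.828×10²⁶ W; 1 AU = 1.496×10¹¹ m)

d ≈ 0.229 AU

L = 0.0560 × 3.828×10²⁶ = 2.14×10²⁵ W.
From T_eq⁴ = L(1−A)/(16πσd²): d = √[L(1−A)/(16πσT_eq⁴)].
d = √[2.14×10²⁵ × 0.56 / (16π × 5.67×10⁻⁸ × (245)⁴)] = 3.42×10¹⁰ m = 0.229 AU.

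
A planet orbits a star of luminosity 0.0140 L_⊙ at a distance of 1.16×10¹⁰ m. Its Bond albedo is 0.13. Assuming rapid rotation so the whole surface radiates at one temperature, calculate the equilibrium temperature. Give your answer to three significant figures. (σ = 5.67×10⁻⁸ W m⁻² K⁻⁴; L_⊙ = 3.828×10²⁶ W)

L = 0.0140 × 3.828×10²⁶ = 5.36×10²⁴ W.
Flux: S = L/(4πd²) = 5.36×10²⁴/(4π×(1.16×10¹⁰)²) = 3170 W m⁻².
Energy balance: absorbed = emitted ⇒ πR²·S(1−A) = 4πR²·σT_eq⁴, so T_eq⁴ = S(1−A)/(4σ).
T_eq = [3170 × 0.87 / (4 × 5.67×10⁻⁸)]^(1/4) = (1.22×10¹⁰)^(1/4) = 332 K.

T_eq ≈ 332 K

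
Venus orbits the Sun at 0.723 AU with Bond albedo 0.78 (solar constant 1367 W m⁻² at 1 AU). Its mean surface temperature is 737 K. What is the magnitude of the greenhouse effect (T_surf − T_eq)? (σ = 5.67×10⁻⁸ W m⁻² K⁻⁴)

ΔT ≈ 512.6 K

S = 1367/0.723² = 2615 W m⁻².
T_eq = [S(1−A)/(4σ)]^(1/4) = [2615×0.22/(4×5.67×10⁻⁸)]^(1/4) = 224.4 K.
ΔT = T_surf − T_eq = 737 − 224.4.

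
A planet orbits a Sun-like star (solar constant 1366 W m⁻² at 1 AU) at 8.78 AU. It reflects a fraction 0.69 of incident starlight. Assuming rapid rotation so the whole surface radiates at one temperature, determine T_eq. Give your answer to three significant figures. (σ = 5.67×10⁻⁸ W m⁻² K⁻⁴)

Flux at 8.78 AU: S = 1366/8.78² = 17.7 W m⁻².
Energy balance: absorbed = emitted ⇒ πR²·S(1−A) = 4πR²·σT_eq⁴, so T_eq⁴ = S(1−A)/(4σ).
T_eq = [17.7 × 0.31 / (4 × 5.67×10⁻⁸)]^(1/4) = (2.42×10⁷)^(1/4) = 70.2 K.

T_eq ≈ 70.2 K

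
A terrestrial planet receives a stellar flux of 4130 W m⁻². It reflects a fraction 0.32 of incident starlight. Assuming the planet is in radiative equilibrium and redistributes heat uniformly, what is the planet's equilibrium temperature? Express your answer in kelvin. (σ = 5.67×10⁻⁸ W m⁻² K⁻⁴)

Energy balance: absorbed = emitted ⇒ πR²·S(1−A) = 4πR²·σT_eq⁴, so T_eq⁴ = S(1−A)/(4σ).
T_eq = [4130 × 0.68 / (4 × 5.67×10⁻⁸)]^(1/4) = (1.24×10¹⁰)^(1/4) = 334 K.

T_eq ≈ 334 K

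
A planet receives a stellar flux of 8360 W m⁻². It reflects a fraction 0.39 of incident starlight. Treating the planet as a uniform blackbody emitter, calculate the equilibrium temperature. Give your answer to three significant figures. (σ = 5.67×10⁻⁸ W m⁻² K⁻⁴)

Energy balance: absorbed = emitted ⇒ πR²·S(1−A) = 4πR²·σT_eq⁴, so T_eq⁴ = S(1−A)/(4σ).
T_eq = [8360 × 0.61 / (4 × 5.67×10⁻⁸)]^(1/4) = (2.25×10¹⁰)^(1/4) = 387 K.

T_eq ≈ 387 K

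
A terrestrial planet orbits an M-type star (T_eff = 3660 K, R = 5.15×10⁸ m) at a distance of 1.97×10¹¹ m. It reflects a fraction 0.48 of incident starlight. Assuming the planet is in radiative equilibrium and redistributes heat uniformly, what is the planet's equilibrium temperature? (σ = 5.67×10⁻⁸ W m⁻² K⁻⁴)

L = 4πR_⋆²σT_⋆⁴ = 4π(5.15×10⁸)² × 5.67×10⁻⁸ × (3660)⁴ = 3.39×10²⁵ W.
S = L/(4πd²) = 69.5 W m⁻².
Energy balance: absorbed = emitted ⇒ πR²·S(1−A) = 4πR²·σT_eq⁴, so T_eq⁴ = S(1−A)/(4σ).
T_eq = [69.5 × 0.52 / (4 × 5.67×10⁻⁸)]^(1/4) = (1.59×10⁸)^(1/4) = 112 K.

T_eq ≈ 112 K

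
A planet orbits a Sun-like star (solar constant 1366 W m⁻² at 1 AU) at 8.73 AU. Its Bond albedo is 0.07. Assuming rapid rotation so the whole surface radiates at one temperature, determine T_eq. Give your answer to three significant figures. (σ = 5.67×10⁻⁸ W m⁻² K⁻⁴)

Flux at 8.73 AU: S = 1366/8.73² = 17.9 W m⁻².
Energy balance: absorbed = emitted ⇒ πR²·S(1−A) = 4πR²·σT_eq⁴, so T_eq⁴ = S(1−A)/(4σ).
T_eq = [17.9 × 0.93 / (4 × 5.67×10⁻⁸)]^(1/4) = (7.35×10⁷)^(1/4) = 92.6 K.

T_eq ≈ 92.6 K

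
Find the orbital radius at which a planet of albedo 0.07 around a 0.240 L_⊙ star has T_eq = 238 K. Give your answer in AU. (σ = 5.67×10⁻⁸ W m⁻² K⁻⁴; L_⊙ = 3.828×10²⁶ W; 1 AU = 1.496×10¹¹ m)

L = 0.240 × 3.828×10²⁶ = 9.19×10²⁵ W.
From T_eq⁴ = L(1−A)/(16πσd²): d = √[L(1−A)/(16πσT_eq⁴)].
d = √[9.19×10²⁵ × 0.93 / (16π × 5.67×10⁻⁸ × (238)⁴)] = 9.67×10¹⁰ m = 0.646 AU.

d ≈ 0.646 AU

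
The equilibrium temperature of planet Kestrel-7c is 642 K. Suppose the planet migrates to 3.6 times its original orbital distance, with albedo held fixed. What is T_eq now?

T_eq ≈ 338 K

T_eq ∝ L^(1/4) · d^(−1/2).
T′ = 642 / 3.6^(1/2) = 338 K.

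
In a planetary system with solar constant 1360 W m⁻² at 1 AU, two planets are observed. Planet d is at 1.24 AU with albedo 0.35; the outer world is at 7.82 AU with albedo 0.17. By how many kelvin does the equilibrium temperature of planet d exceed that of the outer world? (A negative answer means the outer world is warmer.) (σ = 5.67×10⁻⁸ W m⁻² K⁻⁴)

T_eq = [S₀(1−A)/(4σd²)]^(1/4), so T ∝ (1−A)^(1/4) / √d.
T₁ = [1360×0.65/(4×5.67×10⁻⁸×1.24²)]^(1/4) = 224.38 K.
T₂ = [1360×0.83/(4×5.67×10⁻⁸×7.82²)]^(1/4) = 94.98 K.

ΔT ≈ 129.4 K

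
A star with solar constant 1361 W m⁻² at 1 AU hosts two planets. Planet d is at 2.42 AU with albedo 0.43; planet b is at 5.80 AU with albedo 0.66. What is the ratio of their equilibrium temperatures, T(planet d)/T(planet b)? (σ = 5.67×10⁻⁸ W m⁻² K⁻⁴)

T₁/T₂ ≈ 1.762

T_eq = [S₀(1−A)/(4σd²)]^(1/4), so T ∝ (1−A)^(1/4) / √d.
T₁ = [1361×0.57/(4×5.67×10⁻⁸×2.42²)]^(1/4) = 155.46 K.
T₂ = [1361×0.34/(4×5.67×10⁻⁸×5.80²)]^(1/4) = 88.25 K.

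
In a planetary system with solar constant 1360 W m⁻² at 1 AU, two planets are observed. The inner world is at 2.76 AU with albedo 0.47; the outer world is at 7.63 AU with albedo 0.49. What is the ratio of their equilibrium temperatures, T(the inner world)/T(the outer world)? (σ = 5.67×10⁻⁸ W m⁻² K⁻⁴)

T₁/T₂ ≈ 1.679

T_eq = [S₀(1−A)/(4σd²)]^(1/4), so T ∝ (1−A)^(1/4) / √d.
T₁ = [1360×0.53/(4×5.67×10⁻⁸×2.76²)]^(1/4) = 142.92 K.
T₂ = [1360×0.51/(4×5.67×10⁻⁸×7.63²)]^(1/4) = 85.13 K.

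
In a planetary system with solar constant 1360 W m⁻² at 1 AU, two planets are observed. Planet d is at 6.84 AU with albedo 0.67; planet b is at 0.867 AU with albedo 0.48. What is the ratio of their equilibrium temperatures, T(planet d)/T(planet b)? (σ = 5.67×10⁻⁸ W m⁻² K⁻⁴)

T₁/T₂ ≈ 0.318

T_eq = [S₀(1−A)/(4σd²)]^(1/4), so T ∝ (1−A)^(1/4) / √d.
T₁ = [1360×0.33/(4×5.67×10⁻⁸×6.84²)]^(1/4) = 80.64 K.
T₂ = [1360×0.52/(4×5.67×10⁻⁸×0.867²)]^(1/4) = 253.78 K.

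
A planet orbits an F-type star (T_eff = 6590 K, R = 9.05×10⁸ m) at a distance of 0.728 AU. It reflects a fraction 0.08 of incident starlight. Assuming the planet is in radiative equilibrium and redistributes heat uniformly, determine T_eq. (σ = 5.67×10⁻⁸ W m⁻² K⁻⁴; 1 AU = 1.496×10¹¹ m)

T_eq ≈ 416 K

d = 0.728 AU = 1.09×10¹¹ m.
L = 4πR_⋆²σT_⋆⁴ = 4π(9.05×10⁸)² × 5.67×10⁻⁸ × (6590)⁴ = 1.10×10²⁷ W.
S = L/(4πd²) = 7380 W m⁻².
Energy balance: absorbed = emitted ⇒ πR²·S(1−A) = 4πR²·σT_eq⁴, so T_eq⁴ = S(1−A)/(4σ).
T_eq = [7380 × 0.92 / (4 × 5.67×10⁻⁸)]^(1/4) = (3.00×10¹⁰)^(1/4) = 416 K.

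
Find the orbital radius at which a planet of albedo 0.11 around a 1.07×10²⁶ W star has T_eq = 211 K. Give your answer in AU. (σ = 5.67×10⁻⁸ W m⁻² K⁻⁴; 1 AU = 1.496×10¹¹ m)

d ≈ 0.868 AU

From T_eq⁴ = L(1−A)/(16πσd²): d = √[L(1−A)/(16πσT_eq⁴)].
d = √[1.07×10²⁶ × 0.89 / (16π × 5.67×10⁻⁸ × (211)⁴)] = 1.30×10¹¹ m = 0.868 AU.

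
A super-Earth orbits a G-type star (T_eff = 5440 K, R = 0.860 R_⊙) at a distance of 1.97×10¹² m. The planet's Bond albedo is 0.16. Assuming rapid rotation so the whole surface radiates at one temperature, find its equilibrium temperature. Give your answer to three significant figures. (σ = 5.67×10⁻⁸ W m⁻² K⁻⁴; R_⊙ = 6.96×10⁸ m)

T_eq ≈ 64.2 K

R_⋆ = 0.860 × 6.96×10⁸ = 5.99×10⁸ m.
L = 4πR_⋆²σT_⋆⁴ = 4π(5.99×10⁸)² × 5.67×10⁻⁸ × (5440)⁴ = 2.24×10²⁶ W.
S = L/(4πd²) = 4.58 W m⁻².
Energy balance: absorbed = emitted ⇒ πR²·S(1−A) = 4πR²·σT_eq⁴, so T_eq⁴ = S(1−A)/(4σ).
T_eq = [4.58 × 0.84 / (4 × 5.67×10⁻⁸)]^(1/4) = (1.70×10⁷)^(1/4) = 64.2 K.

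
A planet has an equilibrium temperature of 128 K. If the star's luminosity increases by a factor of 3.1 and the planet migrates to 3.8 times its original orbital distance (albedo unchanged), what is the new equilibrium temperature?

T_eq ≈ 87.1 K

T_eq ∝ L^(1/4) · d^(−1/2).
T′ = 128 × 3.1^(1/4) / 3.8^(1/2) = 87.1 K.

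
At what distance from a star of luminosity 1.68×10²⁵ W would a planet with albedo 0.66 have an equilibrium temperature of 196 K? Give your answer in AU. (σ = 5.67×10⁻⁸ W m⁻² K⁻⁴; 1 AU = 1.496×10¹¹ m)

From T_eq⁴ = L(1−A)/(16πσd²): d = √[L(1−A)/(16πσT_eq⁴)].
d = √[1.68×10²⁵ × 0.34 / (16π × 5.67×10⁻⁸ × (196)⁴)] = 3.69×10¹⁰ m = 0.246 AU.

d ≈ 0.246 AU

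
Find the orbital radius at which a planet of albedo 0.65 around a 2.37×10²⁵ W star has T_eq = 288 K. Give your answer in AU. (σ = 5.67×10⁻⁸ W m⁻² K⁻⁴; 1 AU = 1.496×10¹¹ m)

From T_eq⁴ = L(1−A)/(16πσd²): d = √[L(1−A)/(16πσT_eq⁴)].
d = √[2.37×10²⁵ × 0.35 / (16π × 5.67×10⁻⁸ × (288)⁴)] = 2.06×10¹⁰ m = 0.137 AU.

d ≈ 0.137 AU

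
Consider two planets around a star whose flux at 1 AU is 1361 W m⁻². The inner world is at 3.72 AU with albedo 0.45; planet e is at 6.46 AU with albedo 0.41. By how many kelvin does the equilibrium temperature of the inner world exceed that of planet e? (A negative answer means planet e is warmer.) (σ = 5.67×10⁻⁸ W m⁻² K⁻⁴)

ΔT ≈ 28.3 K

T_eq = [S₀(1−A)/(4σd²)]^(1/4), so T ∝ (1−A)^(1/4) / √d.
T₁ = [1361×0.55/(4×5.67×10⁻⁸×3.72²)]^(1/4) = 124.27 K.
T₂ = [1361×0.59/(4×5.67×10⁻⁸×6.46²)]^(1/4) = 95.97 K.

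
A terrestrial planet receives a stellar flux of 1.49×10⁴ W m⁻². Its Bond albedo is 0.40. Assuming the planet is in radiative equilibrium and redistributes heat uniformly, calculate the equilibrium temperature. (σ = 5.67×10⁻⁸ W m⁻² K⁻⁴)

Energy balance: absorbed = emitted ⇒ πR²·S(1−A) = 4πR²·σT_eq⁴, so T_eq⁴ = S(1−A)/(4σ).
T_eq = [1.49×10⁴ × 0.60 / (4 × 5.67×10⁻⁸)]^(1/4) = (3.94×10¹⁰)^(1/4) = 446 K.

T_eq ≈ 446 K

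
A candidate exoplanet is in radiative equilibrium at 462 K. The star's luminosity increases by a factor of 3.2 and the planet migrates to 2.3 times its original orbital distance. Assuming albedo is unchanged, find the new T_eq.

T_eq ∝ L^(1/4) · d^(−1/2).
T′ = 462 × 3.2^(1/4) / 2.3^(1/2) = 407 K.

T_eq ≈ 407 K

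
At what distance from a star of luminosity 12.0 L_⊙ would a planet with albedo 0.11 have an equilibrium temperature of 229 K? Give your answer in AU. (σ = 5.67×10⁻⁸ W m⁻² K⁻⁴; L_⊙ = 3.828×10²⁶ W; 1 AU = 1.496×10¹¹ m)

L = 12.0 × 3.828×10²⁶ = 4.59×10²⁷ W.
From T_eq⁴ = L(1−A)/(16πσd²): d = √[L(1−A)/(16πσT_eq⁴)].
d = √[4.59×10²⁷ × 0.89 / (16π × 5.67×10⁻⁸ × (229)⁴)] = 7.22×10¹¹ m = 4.83 AU.

d ≈ 4.83 AU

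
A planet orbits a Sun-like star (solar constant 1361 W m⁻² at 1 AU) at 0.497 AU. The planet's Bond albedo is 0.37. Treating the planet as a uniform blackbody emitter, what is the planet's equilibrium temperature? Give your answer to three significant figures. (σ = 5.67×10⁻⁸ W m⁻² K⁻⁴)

Flux at 0.497 AU: S = 1361/0.497² = 5510 W m⁻².
Energy balance: absorbed = emitted ⇒ πR²·S(1−A) = 4πR²·σT_eq⁴, so T_eq⁴ = S(1−A)/(4σ).
T_eq = [5510 × 0.63 / (4 × 5.67×10⁻⁸)]^(1/4) = (1.53×10¹⁰)^(1/4) = 352 K.

T_eq ≈ 352 K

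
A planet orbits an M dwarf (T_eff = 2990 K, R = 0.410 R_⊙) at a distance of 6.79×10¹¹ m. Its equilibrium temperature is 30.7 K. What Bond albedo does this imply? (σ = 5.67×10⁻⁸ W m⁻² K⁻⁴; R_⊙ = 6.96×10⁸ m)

R_⋆ = 0.410 × 6.96×10⁸ = 2.85×10⁸ m.
L = 4πR_⋆²σT_⋆⁴ = 4π(2.85×10⁸)² × 5.67×10⁻⁸ × (2990)⁴ = 4.64×10²⁴ W.
S = L/(4πd²) = 0.800 W m⁻².
From T_eq⁴ = S(1−A)/(4σ): 1−A = 4σT_eq⁴/S.
1−A = 4 × 5.67×10⁻⁸ × (30.7)⁴ / 0.800 = 0.252.

A ≈ 0.75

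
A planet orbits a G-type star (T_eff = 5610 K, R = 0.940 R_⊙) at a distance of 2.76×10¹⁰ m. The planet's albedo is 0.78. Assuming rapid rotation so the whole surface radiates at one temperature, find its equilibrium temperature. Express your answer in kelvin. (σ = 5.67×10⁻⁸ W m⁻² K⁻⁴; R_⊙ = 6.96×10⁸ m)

T_eq ≈ 418 K

R_⋆ = 0.940 × 6.96×10⁸ = 6.54×10⁸ m.
L = 4πR_⋆²σT_⋆⁴ = 4π(6.54×10⁸)² × 5.67×10⁻⁸ × (5610)⁴ = 3.02×10²⁶ W.
S = L/(4πd²) = 3.16×10⁴ W m⁻².
Energy balance: absorbed = emitted ⇒ πR²·S(1−A) = 4πR²·σT_eq⁴, so T_eq⁴ = S(1−A)/(4σ).
T_eq = [3.16×10⁴ × 0.22 / (4 × 5.67×10⁻⁸)]^(1/4) = (3.06×10¹⁰)^(1/4) = 418 K.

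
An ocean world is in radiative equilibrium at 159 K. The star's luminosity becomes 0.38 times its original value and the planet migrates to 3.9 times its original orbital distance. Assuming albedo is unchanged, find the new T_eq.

T_eq ≈ 63.2 K

T_eq ∝ L^(1/4) · d^(−1/2).
T′ = 159 × 0.38^(1/4) / 3.9^(1/2) = 63.2 K.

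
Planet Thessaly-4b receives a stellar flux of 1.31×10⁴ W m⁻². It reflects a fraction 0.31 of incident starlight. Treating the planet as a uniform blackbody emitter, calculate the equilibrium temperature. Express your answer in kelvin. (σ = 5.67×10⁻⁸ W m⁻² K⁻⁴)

T_eq ≈ 447 K

Energy balance: absorbed = emitted ⇒ πR²·S(1−A) = 4πR²·σT_eq⁴, so T_eq⁴ = S(1−A)/(4σ).
T_eq = [1.31×10⁴ × 0.69 / (4 × 5.67×10⁻⁸)]^(1/4) = (3.99×10¹⁰)^(1/4) = 447 K.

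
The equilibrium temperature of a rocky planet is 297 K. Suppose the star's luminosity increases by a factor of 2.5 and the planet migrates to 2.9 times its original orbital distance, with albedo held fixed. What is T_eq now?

T_eq ≈ 219 K

T_eq ∝ L^(1/4) · d^(−1/2).
T′ = 297 × 2.5^(1/4) / 2.9^(1/2) = 219 K.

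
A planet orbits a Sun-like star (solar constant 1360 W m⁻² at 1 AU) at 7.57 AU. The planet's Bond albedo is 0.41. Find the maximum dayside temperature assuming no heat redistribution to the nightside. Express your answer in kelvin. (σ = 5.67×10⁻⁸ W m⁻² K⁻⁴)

T_ss ≈ 125 K

Flux at 7.57 AU: S = 1360/7.57² = 23.7 W m⁻².
With no redistribution each surface element balances locally: S(1−A) = σT⁴.
T = [23.7 × 0.59 / 5.67×10⁻⁸]^(1/4) = (2.47×10⁸)^(1/4) = 125 K.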